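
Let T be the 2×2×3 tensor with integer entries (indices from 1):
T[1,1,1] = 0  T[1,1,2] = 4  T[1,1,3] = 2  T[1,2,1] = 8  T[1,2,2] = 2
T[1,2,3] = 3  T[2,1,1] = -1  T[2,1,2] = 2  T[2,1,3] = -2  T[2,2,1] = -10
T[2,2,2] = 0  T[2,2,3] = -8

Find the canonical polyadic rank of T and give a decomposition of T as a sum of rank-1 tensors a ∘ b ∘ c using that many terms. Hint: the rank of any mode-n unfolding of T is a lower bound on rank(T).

rank(T) = 3

Lower bound: the mode-3 unfolding of T (rows indexed by k, columns by (i,j) = (1,1), (1,2), (2,1), (2,2)) is [[0, 8, -1, -10], [4, 2, 2, 0], [2, 3, -2, -8]].
There the 3×3 minor on rows k ∈ {1, 2, 3}, columns (i,j) ∈ {(1,1), (1,2), (2,1)} is det [[0, 8, -1], [4, 2, 2], [2, 3, -2]] = 88 ≠ 0, so this unfolding has rank ≥ 3; CP rank is at least every unfolding rank, so rank(T) ≥ 3. (Unfolding ranks only ever bound the CP rank from below — rank(T) can be strictly larger than all of them — so the matching upper bound has to come from an explicit 3-term decomposition.)
Upper bound: T is a sum of 3 rank-1 terms, T = [0, 1] ∘ [1, 2] ∘ [-1, 2, -2] + [1, -1] ∘ [0, 1] ∘ [8, 4, 4] + [1, 0] ∘ [2, -1] ∘ [0, 2, 1] (one valid choice — decompositions are not unique — normalised so each a, b is primitive with positive first nonzero entry; check it by expanding all entries), so rank(T) ≤ 3.
These bounds meet, so rank(T) = 3.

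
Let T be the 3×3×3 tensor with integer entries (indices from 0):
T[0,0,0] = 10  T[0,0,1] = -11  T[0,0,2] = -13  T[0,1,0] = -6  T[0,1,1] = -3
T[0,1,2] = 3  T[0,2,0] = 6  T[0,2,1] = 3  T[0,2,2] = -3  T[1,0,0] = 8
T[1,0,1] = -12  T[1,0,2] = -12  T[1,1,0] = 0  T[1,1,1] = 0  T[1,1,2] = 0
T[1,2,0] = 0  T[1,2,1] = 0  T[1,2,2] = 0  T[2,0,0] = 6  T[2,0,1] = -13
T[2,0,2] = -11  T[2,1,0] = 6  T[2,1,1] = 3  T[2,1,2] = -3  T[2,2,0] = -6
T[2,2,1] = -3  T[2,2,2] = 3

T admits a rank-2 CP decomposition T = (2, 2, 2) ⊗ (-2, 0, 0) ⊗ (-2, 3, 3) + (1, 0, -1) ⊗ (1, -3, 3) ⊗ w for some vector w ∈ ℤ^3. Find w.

w = (2, 1, -1)

Subtract the known terms from T to get the rank-1 residual R = (1, 0, -1) ⊗ (1, -3, 3) ⊗ w, so R[i,j,k] = a[i]·b[j]·w[k]. Pick indices with nonzero a[0]·b[0] = (1)·(1) = 1. Only the fibre through (0,0,·) is needed: R[0,0,:] = T[0,0,:] − Σₗ aₗ[0]bₗ[0]cₗ = [10, -11, -13] − (2)·(-2)·(-2, 3, 3) = [2, 1, -1]. Then w[k] = R[0,0,k] / 1 for each k, giving w = [2, 1, -1] / 1 = (2, 1, -1).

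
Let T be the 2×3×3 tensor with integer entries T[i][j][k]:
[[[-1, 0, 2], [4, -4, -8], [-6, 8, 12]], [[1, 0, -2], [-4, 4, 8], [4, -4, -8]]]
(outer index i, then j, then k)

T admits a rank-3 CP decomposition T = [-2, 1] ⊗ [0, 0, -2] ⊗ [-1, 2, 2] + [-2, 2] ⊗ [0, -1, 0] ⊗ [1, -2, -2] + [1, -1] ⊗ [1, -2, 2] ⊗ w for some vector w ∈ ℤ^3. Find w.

w = [-1, 0, 2]

Subtract the known terms from T to get the rank-1 residual R = [1, -1] ⊗ [1, -2, 2] ⊗ w, so R[i,j,k] = a[i]·b[j]·w[k]. Pick indices with nonzero a[0]·b[0] = (1)·(1) = 1. Only the fibre through (0,0,·) is needed: R[0,0,:] = T[0,0,:] − Σₗ aₗ[0]bₗ[0]cₗ = [-1, 0, 2] − (-2)·(0)·[-1, 2, 2] − (-2)·(0)·[1, -2, -2] = [-1, 0, 2]. Then w[k] = R[0,0,k] / 1 for each k, giving w = [-1, 0, 2] / 1 = [-1, 0, 2].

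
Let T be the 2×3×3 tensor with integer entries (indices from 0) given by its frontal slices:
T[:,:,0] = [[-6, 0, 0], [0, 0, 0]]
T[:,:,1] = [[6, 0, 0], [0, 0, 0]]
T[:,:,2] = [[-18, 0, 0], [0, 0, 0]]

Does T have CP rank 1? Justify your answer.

If T = a (x) b (x) c then every fibre of T is a multiple of the corresponding factor, so read the factors off the fibres through the nonzero entry T[0,0,0] = -6.
The mode-1 fibre T[:,0,0] = [-6, 0] gives a = (1, 0) (primitive direction); the mode-2 fibre T[0,:,0] = [-6, 0, 0] gives b = (1, 0, 0); then c[k] = T[0,0,k] / (a[0]·b[0]) = [-6, 6, -18] / 1 = (-6, 6, -18).
Expanding (1, 0) (x) (1, 0, 0) (x) (-6, 6, -18) reproduces all 18 entries of T, so T = (1, 0) (x) (1, 0, 0) (x) (-6, 6, -18) and rank(T) ≤ 1.
Equivalently every frontal slice T[:,:,k] is c[k] times the rank-1 matrix (1, 0) (x) (1, 0, 0). So T has rank 1 (it is nonzero).

Yes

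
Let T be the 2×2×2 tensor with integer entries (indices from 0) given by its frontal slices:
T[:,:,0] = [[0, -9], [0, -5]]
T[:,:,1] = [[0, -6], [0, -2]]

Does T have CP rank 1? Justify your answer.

No

The mode-1 unfolding of T (rows indexed by i, columns by (j,k) = (0,0), (0,1), (1,0), (1,1)) is [[0, 0, -9, -6], [0, 0, -5, -2]].
There the 2×2 minor on rows i ∈ {0, 1}, columns (j,k) ∈ {(1,0), (1,1)} is det [[-9, -6], [-5, -2]] = -12 ≠ 0, so this unfolding has rank ≥ 2; CP rank is at least every unfolding rank, so rank(T) ≥ 2.
In particular rank(T) ≥ 2 > 1, so T is not rank-1.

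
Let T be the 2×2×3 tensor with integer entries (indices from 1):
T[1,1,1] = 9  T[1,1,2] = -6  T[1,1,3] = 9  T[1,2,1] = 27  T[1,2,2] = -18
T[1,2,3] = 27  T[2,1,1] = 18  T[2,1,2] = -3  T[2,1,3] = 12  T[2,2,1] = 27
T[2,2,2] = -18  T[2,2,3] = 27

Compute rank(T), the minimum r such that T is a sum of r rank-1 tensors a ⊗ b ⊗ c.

Lower bound: in the mode-2 unfolding of T (rows indexed by j, columns by (i,k)) the 2×2 minor on rows j ∈ {1, 2}, columns (i,k) ∈ {(1,1), (2,1)} is det [[9, 18], [27, 27]] = -243 ≠ 0, so that unfolding has rank ≥ 2 and hence rank(T) ≥ 2 (CP rank is at least every unfolding rank, though it can be larger).
Upper bound: with S_k = T[:,:,k], the two rank-1 terms a₁b₁ᵀ, a₂b₂ᵀ are the rank-1 members of the pencil x·S₁ + y·S₂.
det(x·S₁ + y·S₂) is −243·x² + 81·xy + 54·y² = (-27)·(3·x − 2·y)(3·x + y), vanishing at (x:y) = (2:3) and (1:-3).
M₁ = 2·S₁ + 3·S₂ = [[0, 0], [27, 0]] = 27·(0, 1)(1, 0)ᵀ and M₂ = S₁ − 3·S₂ = [[27, 81], [27, 81]] = 27·(1, 1)(1, 3)ᵀ, so take a₁ = (0, 1), b₁ = (1, 0), a₂ = (1, 1), b₂ = (1, 3).
Each slice is an integer combination of E₁ = a₁b₁ᵀ and E₂ = a₂b₂ᵀ: S₁ = 9·E₁ + 9·E₂, S₂ = 3·E₁ − 6·E₂, S₃ = 3·E₁ + 9·E₂; reading off coefficients, c₁ = (9, 3, 3) and c₂ = (9, -6, 9).
Hence T = (0, 1) ⊗ (1, 0) ⊗ (9, 3, 3) + (1, 1) ⊗ (1, 3) ⊗ (9, -6, 9), so rank(T) ≤ 2.
These bounds meet, so rank(T) = 2.

2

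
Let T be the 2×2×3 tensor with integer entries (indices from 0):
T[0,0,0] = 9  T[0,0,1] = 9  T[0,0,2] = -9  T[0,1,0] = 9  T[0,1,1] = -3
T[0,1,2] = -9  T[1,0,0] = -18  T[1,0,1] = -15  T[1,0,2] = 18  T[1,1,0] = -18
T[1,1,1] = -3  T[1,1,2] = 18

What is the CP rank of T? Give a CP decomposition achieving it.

rank(T) = 2

Lower bound: the mode-1 unfolding of T (rows indexed by i, columns by (j,k) = (0,0), (0,1), (0,2), (1,0), (1,1), (1,2)) is [[9, 9, -9, 9, -3, -9], [-18, -15, 18, -18, -3, 18]].
There the 2×2 minor on rows i ∈ {0, 1}, columns (j,k) ∈ {(0,0), (0,1)} is det [[9, 9], [-18, -15]] = 27 ≠ 0, so this unfolding has rank ≥ 2; CP rank is at least every unfolding rank, so rank(T) ≥ 2. (This is only a lower bound: in general the CP rank may exceed every unfolding rank, so we still need to exhibit 2 rank-1 terms summing to T.)
Upper bound — finding two terms. Write S_k = T[:,:,k] for the frontal slices: S₀ = [[9, 9], [-18, -18]], S₁ = [[9, -3], [-15, -3]], S₂ = [[-9, -9], [18, 18]].
If T = a₁ (x) b₁ (x) c₁ + a₂ (x) b₂ (x) c₂ then each S_k = c₁[k]·a₁b₁ᵀ + c₂[k]·a₂b₂ᵀ. S₀ and S₁ are linearly independent, so a₁b₁ᵀ and a₂b₂ᵀ must span the same plane of matrices: they are the rank-1 matrices of the form x·S₀ + y·S₁.
det(x·S₀ + y·S₁) is −108·xy − 72·y² = (-36)·(3·x + 2·y)(y), vanishing at (x:y) = (2:-3) and (1:0).
M₁ = 2·S₀ − 3·S₁ = [[-9, 27], [9, -27]] = (-9)·(1, -1)(1, -3)ᵀ and M₂ = S₀ = [[9, 9], [-18, -18]] = 9·(1, -2)(1, 1)ᵀ, so take a₁ = (1, -1), b₁ = (1, -3), a₂ = (1, -2), b₂ = (1, 1).
Each slice is an integer combination of E₁ = a₁b₁ᵀ and E₂ = a₂b₂ᵀ: S₀ = 9·E₂, S₁ = 3·E₁ + 6·E₂, S₂ = −9·E₂; reading off coefficients, c₁ = (0, 3, 0) and c₂ = (9, 6, -9).
Hence T = (1, -1) (x) (1, -3) (x) (0, 3, 0) + (1, -2) (x) (1, 1) (x) (9, 6, -9), so rank(T) ≤ 2.
These bounds meet, so rank(T) = 2.
Check entry T[1,1,0] = -18: (-1)·(-3)·(0) + (-2)·(1)·(9) = -18.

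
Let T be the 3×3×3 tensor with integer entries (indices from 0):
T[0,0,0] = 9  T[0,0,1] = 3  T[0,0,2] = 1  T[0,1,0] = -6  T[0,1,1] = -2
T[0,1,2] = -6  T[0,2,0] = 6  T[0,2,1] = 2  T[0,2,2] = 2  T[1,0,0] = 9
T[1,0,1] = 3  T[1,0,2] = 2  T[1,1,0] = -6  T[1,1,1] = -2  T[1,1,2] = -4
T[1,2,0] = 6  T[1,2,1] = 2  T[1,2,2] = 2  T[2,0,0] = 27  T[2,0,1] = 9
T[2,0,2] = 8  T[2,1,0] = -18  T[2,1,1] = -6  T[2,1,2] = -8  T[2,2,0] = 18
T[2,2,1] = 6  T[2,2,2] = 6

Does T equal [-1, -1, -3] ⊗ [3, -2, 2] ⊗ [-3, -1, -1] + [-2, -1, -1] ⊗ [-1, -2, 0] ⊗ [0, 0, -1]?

Yes

Reconstruct entrywise from the claimed factors. For example, T[2,2,2] = 6 and Σₗ aₗ[2]bₗ[2]cₗ[2] = (-3)·(2)·(-1) + (-1)·(0)·(-1) = 6; checking all 27 entries, every one matches. The claim holds.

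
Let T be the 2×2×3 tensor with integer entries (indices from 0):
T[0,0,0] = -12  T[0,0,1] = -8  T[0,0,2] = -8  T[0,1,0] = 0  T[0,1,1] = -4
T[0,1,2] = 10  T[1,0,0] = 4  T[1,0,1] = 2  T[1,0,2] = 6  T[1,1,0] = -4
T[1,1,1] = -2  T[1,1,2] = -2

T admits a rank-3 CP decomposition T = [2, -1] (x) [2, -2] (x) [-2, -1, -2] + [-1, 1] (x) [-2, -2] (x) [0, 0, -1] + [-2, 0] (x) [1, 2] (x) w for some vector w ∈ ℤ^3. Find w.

w = [2, 2, -1]

Subtract the known terms from T to get the rank-1 residual R = [-2, 0] (x) [1, 2] (x) w, so R[i,j,k] = a[i]·b[j]·w[k]. Pick indices with nonzero a[0]·b[0] = (-2)·(1) = -2. Only the fibre through (0,0,·) is needed: R[0,0,:] = T[0,0,:] − Σₗ aₗ[0]bₗ[0]cₗ = [-12, -8, -8] − (2)·(2)·[-2, -1, -2] − (-1)·(-2)·[0, 0, -1] = [-4, -4, 2]. Then w[k] = R[0,0,k] / -2 for each k, giving w = [-4, -4, 2] / -2 = [2, 2, -1].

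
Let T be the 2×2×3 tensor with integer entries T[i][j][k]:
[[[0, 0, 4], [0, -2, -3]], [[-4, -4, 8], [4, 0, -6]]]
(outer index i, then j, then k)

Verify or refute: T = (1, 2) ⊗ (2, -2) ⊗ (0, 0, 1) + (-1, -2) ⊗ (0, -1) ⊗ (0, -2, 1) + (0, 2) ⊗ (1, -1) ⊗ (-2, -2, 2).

No

Reconstruct entry (0,0,2) from the claimed factors: Σₗ aₗ[0]bₗ[0]cₗ[2] = (1)·(2)·(1) + (-1)·(0)·(1) + (0)·(1)·(2) = 2, but T[0,0,2] = 4. The claim is false.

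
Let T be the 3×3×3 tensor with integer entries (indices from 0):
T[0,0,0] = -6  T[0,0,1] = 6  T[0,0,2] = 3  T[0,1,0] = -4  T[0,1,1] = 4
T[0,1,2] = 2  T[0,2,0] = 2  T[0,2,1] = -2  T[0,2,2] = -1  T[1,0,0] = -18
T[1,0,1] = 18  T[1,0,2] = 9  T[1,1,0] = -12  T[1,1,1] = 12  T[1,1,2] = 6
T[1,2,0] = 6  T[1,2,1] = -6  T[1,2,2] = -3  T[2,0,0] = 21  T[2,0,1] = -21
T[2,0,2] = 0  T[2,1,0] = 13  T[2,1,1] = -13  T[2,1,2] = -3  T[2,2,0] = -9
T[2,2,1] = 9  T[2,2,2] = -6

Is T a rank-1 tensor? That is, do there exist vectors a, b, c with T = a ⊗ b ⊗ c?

The mode-2 unfolding of T (rows indexed by j, columns by (i,k) = (0,0), (0,1), (0,2), (1,0), (1,1), (1,2), (2,0), (2,1), (2,2)) is [[-6, 6, 3, -18, 18, 9, 21, -21, 0], [-4, 4, 2, -12, 12, 6, 13, -13, -3], [2, -2, -1, 6, -6, -3, -9, 9, -6]].
There the 2×2 minor on rows j ∈ {0, 1}, columns (i,k) ∈ {(0,0), (2,0)} is det [[-6, 21], [-4, 13]] = 6 ≠ 0, so this unfolding has rank ≥ 2; CP rank is at least every unfolding rank, so rank(T) ≥ 2.
In particular rank(T) ≥ 2 > 1, so T is not rank-1.

No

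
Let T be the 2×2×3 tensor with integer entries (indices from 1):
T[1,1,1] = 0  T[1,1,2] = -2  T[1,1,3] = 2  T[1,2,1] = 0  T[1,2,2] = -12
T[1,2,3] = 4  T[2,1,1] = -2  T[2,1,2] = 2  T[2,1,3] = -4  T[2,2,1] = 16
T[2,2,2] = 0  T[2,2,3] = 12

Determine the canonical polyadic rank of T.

3

Lower bound: the mode-3 unfolding of T (rows indexed by k, columns by (i,j) = (1,1), (1,2), (2,1), (2,2)) is [[0, 0, -2, 16], [-2, -12, 2, 0], [2, 4, -4, 12]].
There the 3×3 minor on rows k ∈ {1, 2, 3}, columns (i,j) ∈ {(1,1), (1,2), (2,1)} is det [[0, 0, -2], [-2, -12, 2], [2, 4, -4]] = -32 ≠ 0, so this unfolding has rank ≥ 3; CP rank is at least every unfolding rank, so rank(T) ≥ 3. (Unfolding ranks only ever bound the CP rank from below — rank(T) can be strictly larger than all of them — so the matching upper bound has to come from an explicit 3-term decomposition.)
Upper bound: T is a sum of 3 rank-1 terms, T = (1, -2) ⊗ (1, -2) ⊗ (2, 0, 2) + (1, -1) ⊗ (1, 2) ⊗ (-2, -2, 0) + (2, 1) ⊗ (0, 1) ⊗ (4, -4, 4) (one valid choice — decompositions are not unique — normalised so each a, b is primitive with positive first nonzero entry; check it by expanding all entries), so rank(T) ≤ 3.
These bounds meet, so rank(T) = 3.
Check entry T[1,2,2] = -12: (1)·(-2)·(0) + (1)·(2)·(-2) + (2)·(1)·(-4) = -12.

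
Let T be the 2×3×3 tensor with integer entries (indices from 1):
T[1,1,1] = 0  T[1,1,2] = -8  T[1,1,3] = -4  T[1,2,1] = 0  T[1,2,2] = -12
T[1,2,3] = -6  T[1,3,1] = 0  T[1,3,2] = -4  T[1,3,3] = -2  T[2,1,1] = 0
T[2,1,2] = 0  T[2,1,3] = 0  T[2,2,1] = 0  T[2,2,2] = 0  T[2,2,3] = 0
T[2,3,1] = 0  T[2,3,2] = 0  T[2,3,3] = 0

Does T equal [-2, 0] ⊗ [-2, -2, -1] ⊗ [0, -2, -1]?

Reconstruct entry (1,2,2) from the claimed factors: Σₗ aₗ[1]bₗ[2]cₗ[2] = (-2)·(-2)·(-2) = -8, but T[1,2,2] = -12. The claim is false.

No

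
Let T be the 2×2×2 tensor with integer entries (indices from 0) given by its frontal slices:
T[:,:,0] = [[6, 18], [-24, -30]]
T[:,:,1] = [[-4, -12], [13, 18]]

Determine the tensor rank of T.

2

Lower bound: the mode-2 unfolding of T (rows indexed by j, columns by (i,k) = (0,0), (0,1), (1,0), (1,1)) is [[6, -4, -24, 13], [18, -12, -30, 18]].
There the 2×2 minor on rows j ∈ {0, 1}, columns (i,k) ∈ {(0,0), (1,0)} is det [[6, -24], [18, -30]] = 252 ≠ 0, so this unfolding has rank ≥ 2; CP rank is at least every unfolding rank, so rank(T) ≥ 2. (Unfolding ranks only ever bound the CP rank from below — rank(T) can be strictly larger than all of them — so the matching upper bound has to come from an explicit 2-term decomposition.)
Upper bound — finding two terms. Write S_k = T[:,:,k] for the frontal slices: S₀ = [[6, 18], [-24, -30]], S₁ = [[-4, -12], [13, 18]].
If T = a₁ ⊗ b₁ ⊗ c₁ + a₂ ⊗ b₂ ⊗ c₂ then each S_k = c₁[k]·a₁b₁ᵀ + c₂[k]·a₂b₂ᵀ. S₀ and S₁ are linearly independent, so a₁b₁ᵀ and a₂b₂ᵀ must span the same plane of matrices: they are the rank-1 matrices of the form x·S₀ + y·S₁.
det(x·S₀ + y·S₁) is 252·x² − 294·xy + 84·y² = 42·(3·x − 2·y)(2·x − y), vanishing at (x:y) = (2:3) and (1:2).
M₁ = 2·S₀ + 3·S₁ = [[0, 0], [-9, -6]] = (-3)·(0, 1)(3, 2)ᵀ and M₂ = S₀ + 2·S₁ = [[-2, -6], [2, 6]] = (-2)·(1, -1)(1, 3)ᵀ, so take a₁ = (0, 1), b₁ = (3, 2), a₂ = (1, -1), b₂ = (1, 3).
Each slice is an integer combination of E₁ = a₁b₁ᵀ and E₂ = a₂b₂ᵀ: S₀ = −6·E₁ + 6·E₂, S₁ = 3·E₁ − 4·E₂; reading off coefficients, c₁ = (-6, 3) and c₂ = (6, -4).
Hence T = (0, 1) ⊗ (3, 2) ⊗ (-6, 3) + (1, -1) ⊗ (1, 3) ⊗ (6, -4), so rank(T) ≤ 2.
These bounds meet, so rank(T) = 2.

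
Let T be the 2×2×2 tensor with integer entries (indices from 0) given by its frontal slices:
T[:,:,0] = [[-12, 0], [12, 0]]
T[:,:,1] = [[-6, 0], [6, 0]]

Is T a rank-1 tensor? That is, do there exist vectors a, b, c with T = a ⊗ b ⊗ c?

Yes

If T = a ⊗ b ⊗ c then every fibre of T is a multiple of the corresponding factor, so read the factors off the fibres through the nonzero entry T[0,0,0] = -12.
The mode-1 fibre T[:,0,0] = [-12, 12] gives a = (1, -1) (primitive direction); the mode-2 fibre T[0,:,0] = [-12, 0] gives b = (1, 0); then c[k] = T[0,0,k] / (a[0]·b[0]) = [-12, -6] / 1 = (-12, -6).
Expanding (1, -1) ⊗ (1, 0) ⊗ (-12, -6) reproduces all 8 entries of T, so T = (1, -1) ⊗ (1, 0) ⊗ (-12, -6) and rank(T) ≤ 1.
Equivalently every frontal slice T[:,:,k] is c[k] times the rank-1 matrix (1, -1) ⊗ (1, 0). So T has rank 1 (it is nonzero).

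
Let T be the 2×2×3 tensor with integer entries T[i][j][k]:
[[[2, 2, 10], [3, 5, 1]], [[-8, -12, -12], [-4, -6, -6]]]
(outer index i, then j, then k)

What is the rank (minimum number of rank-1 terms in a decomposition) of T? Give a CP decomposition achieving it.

rank(T) = 2

Lower bound: the mode-3 unfolding of T (rows indexed by k, columns by (i,j) = (0,0), (0,1), (1,0), (1,1)) is [[2, 3, -8, -4], [2, 5, -12, -6], [10, 1, -12, -6]].
There the 2×2 minor on rows k ∈ {0, 1}, columns (i,j) ∈ {(0,0), (0,1)} is det [[2, 3], [2, 5]] = 4 ≠ 0, so this unfolding has rank ≥ 2; CP rank is at least every unfolding rank, so rank(T) ≥ 2. (This is only a lower bound: in general the CP rank may exceed every unfolding rank, so we still need to exhibit 2 rank-1 terms summing to T.)
Upper bound — finding two terms. Write S_k = T[:,:,k] for the frontal slices: S₀ = [[2, 3], [-8, -4]], S₁ = [[2, 5], [-12, -6]], S₂ = [[10, 1], [-12, -6]].
If T = a₁ (x) b₁ (x) c₁ + a₂ (x) b₂ (x) c₂ then each S_k = c₁[k]·a₁b₁ᵀ + c₂[k]·a₂b₂ᵀ. S₀ and S₁ are linearly independent, so a₁b₁ᵀ and a₂b₂ᵀ must span the same plane of matrices: they are the rank-1 matrices of the form x·S₀ + y·S₁.
det(x·S₀ + y·S₁) is 16·x² + 56·xy + 48·y² = 8·(2·x + 3·y)(x + 2·y), vanishing at (x:y) = (3:-2) and (2:-1).
M₁ = 3·S₀ − 2·S₁ = [[2, -1], [0, 0]] = [1, 0][2, -1]ᵀ and M₂ = 2·S₀ − S₁ = [[2, 1], [-4, -2]] = [1, -2][2, 1]ᵀ, so take a₁ = [1, 0], b₁ = [2, -1], a₂ = [1, -2], b₂ = [2, 1].
Each slice is an integer combination of E₁ = a₁b₁ᵀ and E₂ = a₂b₂ᵀ: S₀ = −E₁ + 2·E₂, S₁ = −2·E₁ + 3·E₂, S₂ = 2·E₁ + 3·E₂; reading off coefficients, c₁ = [-1, -2, 2] and c₂ = [2, 3, 3].
Hence T = [1, 0] (x) [2, -1] (x) [-1, -2, 2] + [1, -2] (x) [2, 1] (x) [2, 3, 3], so rank(T) ≤ 2.
These bounds meet, so rank(T) = 2.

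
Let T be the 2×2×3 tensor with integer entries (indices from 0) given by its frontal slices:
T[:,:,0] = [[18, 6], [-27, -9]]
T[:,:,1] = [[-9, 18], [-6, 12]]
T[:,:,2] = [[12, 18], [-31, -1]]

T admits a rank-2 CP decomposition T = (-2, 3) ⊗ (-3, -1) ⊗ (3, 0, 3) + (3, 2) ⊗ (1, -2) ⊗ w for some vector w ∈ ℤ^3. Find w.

w = (0, -3, -2)

Subtract the known terms from T to get the rank-1 residual R = (3, 2) ⊗ (1, -2) ⊗ w, so R[i,j,k] = a[i]·b[j]·w[k]. Pick indices with nonzero a[0]·b[0] = (3)·(1) = 3. Only the fibre through (0,0,·) is needed: R[0,0,:] = T[0,0,:] − Σₗ aₗ[0]bₗ[0]cₗ = [18, -9, 12] − (-2)·(-3)·(3, 0, 3) = [0, -9, -6]. Then w[k] = R[0,0,k] / 3 for each k, giving w = [0, -9, -6] / 3 = (0, -3, -2).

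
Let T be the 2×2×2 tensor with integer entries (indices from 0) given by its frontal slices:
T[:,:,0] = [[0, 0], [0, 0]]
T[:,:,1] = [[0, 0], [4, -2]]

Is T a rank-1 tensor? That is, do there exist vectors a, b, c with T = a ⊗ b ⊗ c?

Yes

The mode-1 fibre T[:,0,1] = [0, 4] gives a = [0, 1] (primitive direction); the mode-2 fibre T[1,:,1] = [4, -2] gives b = [2, -1]; then c[k] = T[1,0,k] / (a[1]·b[0]) = [0, 4] / 2 = [0, 2].
Expanding [0, 1] ⊗ [2, -1] ⊗ [0, 2] reproduces all 8 entries of T, so T = [0, 1] ⊗ [2, -1] ⊗ [0, 2] and rank(T) ≤ 1.
Equivalently every frontal slice T[:,:,k] is c[k] times the rank-1 matrix [0, 1] ⊗ [2, -1]. So T has rank 1 (it is nonzero).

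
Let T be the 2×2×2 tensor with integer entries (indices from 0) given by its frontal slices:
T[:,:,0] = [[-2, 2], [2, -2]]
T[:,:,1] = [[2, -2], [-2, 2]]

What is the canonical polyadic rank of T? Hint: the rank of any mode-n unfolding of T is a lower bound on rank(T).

Lower bound: T ≠ 0 (e.g. T[0,0,0] = -2), so rank(T) ≥ 1.
Upper bound: if T = a (x) b (x) c then every fibre of T is a multiple of the corresponding factor, so read the factors off the fibres through the nonzero entry T[0,0,0] = -2.
The mode-1 fibre T[:,0,0] = [-2, 2] gives a = (1, -1) (primitive direction); the mode-2 fibre T[0,:,0] = [-2, 2] gives b = (1, -1); then c[k] = T[0,0,k] / (a[0]·b[0]) = [-2, 2] / 1 = (-2, 2).
Expanding (1, -1) (x) (1, -1) (x) (-2, 2) reproduces all 8 entries of T, so T = (1, -1) (x) (1, -1) (x) (-2, 2) and rank(T) ≤ 1.
These bounds meet, so rank(T) = 1.

1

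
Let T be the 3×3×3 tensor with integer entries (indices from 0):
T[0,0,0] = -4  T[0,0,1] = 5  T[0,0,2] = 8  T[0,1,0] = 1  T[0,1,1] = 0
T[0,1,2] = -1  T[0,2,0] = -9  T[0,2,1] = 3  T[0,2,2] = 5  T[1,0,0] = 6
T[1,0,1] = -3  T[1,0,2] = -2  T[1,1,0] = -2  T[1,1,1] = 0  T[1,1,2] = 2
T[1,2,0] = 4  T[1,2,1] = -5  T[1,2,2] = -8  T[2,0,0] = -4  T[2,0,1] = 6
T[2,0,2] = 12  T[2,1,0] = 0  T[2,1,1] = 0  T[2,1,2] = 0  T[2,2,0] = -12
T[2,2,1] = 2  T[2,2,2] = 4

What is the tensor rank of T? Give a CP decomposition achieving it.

rank(T) = 3

Lower bound: the mode-1 unfolding of T (rows indexed by i, columns by (j,k) = (0,0), (0,1), (0,2), (1,0), (1,1), (1,2), (2,0), (2,1), (2,2)) is [[-4, 5, 8, 1, 0, -1, -9, 3, 5], [6, -3, -2, -2, 0, 2, 4, -5, -8], [-4, 6, 12, 0, 0, 0, -12, 2, 4]].
There the 3×3 minor on rows i ∈ {0, 1, 2}, columns (j,k) ∈ {(0,0), (0,1), (0,2)} is det [[-4, 5, 8], [6, -3, -2], [-4, 6, 12]] = -32 ≠ 0, so this unfolding has rank ≥ 3; CP rank is at least every unfolding rank, so rank(T) ≥ 3. (Unfolding ranks only ever bound the CP rank from below — rank(T) can be strictly larger than all of them — so the matching upper bound has to come from an explicit 3-term decomposition.)
Upper bound: T is a sum of 3 rank-1 terms, T = (1, -2, 0) ⊗ (2, 1, 1) ⊗ (1, 0, -1) + (1, -1, 1) ⊗ (1, 0, 1) ⊗ (-8, 4, 8) + (1, 1, 2) ⊗ (1, 0, -1) ⊗ (2, 1, 2) (one valid choice — decompositions are not unique — normalised so each a, b is primitive with positive first nonzero entry; check it by expanding all entries), so rank(T) ≤ 3.
These bounds meet, so rank(T) = 3.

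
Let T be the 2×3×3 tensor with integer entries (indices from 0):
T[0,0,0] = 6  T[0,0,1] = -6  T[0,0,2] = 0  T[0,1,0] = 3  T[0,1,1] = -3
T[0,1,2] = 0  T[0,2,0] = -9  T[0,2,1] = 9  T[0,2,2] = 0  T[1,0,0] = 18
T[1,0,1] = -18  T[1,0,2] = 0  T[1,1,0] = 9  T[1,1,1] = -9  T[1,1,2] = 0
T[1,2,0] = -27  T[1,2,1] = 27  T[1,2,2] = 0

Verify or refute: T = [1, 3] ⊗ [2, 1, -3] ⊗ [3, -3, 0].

Reconstruct entrywise from the claimed factors. For example, T[0,0,0] = 6 and Σₗ aₗ[0]bₗ[0]cₗ[0] = (1)·(2)·(3) = 6; checking all 18 entries, every one matches. The claim holds.

Yes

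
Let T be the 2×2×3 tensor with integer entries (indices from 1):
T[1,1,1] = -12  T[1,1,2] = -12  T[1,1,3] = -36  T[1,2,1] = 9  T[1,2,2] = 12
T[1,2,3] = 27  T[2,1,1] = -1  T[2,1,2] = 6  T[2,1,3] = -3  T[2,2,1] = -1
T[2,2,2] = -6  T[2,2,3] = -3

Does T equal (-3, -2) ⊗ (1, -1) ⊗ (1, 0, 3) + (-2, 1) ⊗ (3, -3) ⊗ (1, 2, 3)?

No

Reconstruct entry (1,1,1) from the claimed factors: Σₗ aₗ[1]bₗ[1]cₗ[1] = (-3)·(1)·(1) + (-2)·(3)·(1) = -9, but T[1,1,1] = -12. The claim is false.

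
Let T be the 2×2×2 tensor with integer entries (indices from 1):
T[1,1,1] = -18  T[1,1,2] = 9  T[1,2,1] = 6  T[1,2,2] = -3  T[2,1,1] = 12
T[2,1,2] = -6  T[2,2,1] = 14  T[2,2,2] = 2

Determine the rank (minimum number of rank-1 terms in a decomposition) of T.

Lower bound: in the mode-2 unfolding of T (rows indexed by j, columns by (i,k)) the 2×2 minor on rows j ∈ {1, 2}, columns (i,k) ∈ {(1,1), (2,1)} is det [[-18, 12], [6, 14]] = -324 ≠ 0, so that unfolding has rank ≥ 2 and hence rank(T) ≥ 2 (CP rank is at least every unfolding rank, though it can be larger).
Upper bound: with S_k = T[:,:,k], the two rank-1 terms a₁b₁ᵀ, a₂b₂ᵀ are the rank-1 members of the pencil x·S₁ + y·S₂.
det(x·S₁ + y·S₂) is −324·x² + 162·xy = (-162)·(2·x − y)(x), vanishing at (x:y) = (1:2) and (0:1).
M₁ = S₁ + 2·S₂ = [[0, 0], [0, 18]] = 18·[0, 1][0, 1]ᵀ and M₂ = S₂ = [[9, -3], [-6, 2]] = [3, -2][3, -1]ᵀ, so take a₁ = [0, 1], b₁ = [0, 1], a₂ = [3, -2], b₂ = [3, -1].
Each slice is an integer combination of E₁ = a₁b₁ᵀ and E₂ = a₂b₂ᵀ: S₁ = 18·E₁ − 2·E₂, S₂ = E₂; reading off coefficients, c₁ = [18, 0] and c₂ = [-2, 1].
Hence T = [0, 1] ⊗ [0, 1] ⊗ [18, 0] + [3, -2] ⊗ [3, -1] ⊗ [-2, 1], so rank(T) ≤ 2.
These bounds meet, so rank(T) = 2.

2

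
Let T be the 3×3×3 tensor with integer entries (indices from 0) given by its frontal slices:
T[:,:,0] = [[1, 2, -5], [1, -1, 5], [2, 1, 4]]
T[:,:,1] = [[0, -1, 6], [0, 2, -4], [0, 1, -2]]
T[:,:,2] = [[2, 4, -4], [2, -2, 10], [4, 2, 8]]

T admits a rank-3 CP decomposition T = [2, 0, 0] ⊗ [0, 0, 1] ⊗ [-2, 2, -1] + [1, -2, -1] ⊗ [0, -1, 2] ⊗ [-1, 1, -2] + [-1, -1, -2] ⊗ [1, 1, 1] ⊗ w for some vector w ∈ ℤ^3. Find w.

Subtract the known terms from T to get the rank-1 residual R = [-1, -1, -2] ⊗ [1, 1, 1] ⊗ w, so R[i,j,k] = a[i]·b[j]·w[k]. Pick indices with nonzero a[0]·b[0] = (-1)·(1) = -1. Only the fibre through (0,0,·) is needed: R[0,0,:] = T[0,0,:] − Σₗ aₗ[0]bₗ[0]cₗ = [1, 0, 2] − (2)·(0)·[-2, 2, -1] − (1)·(0)·[-1, 1, -2] = [1, 0, 2]. Then w[k] = R[0,0,k] / -1 for each k, giving w = [1, 0, 2] / -1 = [-1, 0, -2].

w = [-1, 0, -2]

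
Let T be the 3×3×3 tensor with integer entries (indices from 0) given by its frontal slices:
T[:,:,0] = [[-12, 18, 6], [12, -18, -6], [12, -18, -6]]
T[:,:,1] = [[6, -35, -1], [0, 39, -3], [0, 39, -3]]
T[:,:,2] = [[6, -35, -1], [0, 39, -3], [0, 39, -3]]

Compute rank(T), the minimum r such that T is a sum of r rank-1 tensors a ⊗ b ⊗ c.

2

Lower bound: the mode-3 unfolding of T (rows indexed by k, columns by (i,j) = (0,0), (0,1), (0,2), (1,0), (1,1), (1,2), (2,0), (2,1), (2,2)) is [[-12, 18, 6, 12, -18, -6, 12, -18, -6], [6, -35, -1, 0, 39, -3, 0, 39, -3], [6, -35, -1, 0, 39, -3, 0, 39, -3]].
There the 2×2 minor on rows k ∈ {0, 1}, columns (i,j) ∈ {(0,0), (0,1)} is det [[-12, 18], [6, -35]] = 312 ≠ 0, so this unfolding has rank ≥ 2; CP rank is at least every unfolding rank, so rank(T) ≥ 2. (Flattening ranks never certify an upper bound on CP rank; for that we must actually write T with 2 rank-1 terms.)
Upper bound — finding two terms. Write S_k = T[:,:,k] for the frontal slices: S₀ = [[-12, 18, 6], [12, -18, -6], [12, -18, -6]], S₁ = [[6, -35, -1], [0, 39, -3], [0, 39, -3]], S₂ = [[6, -35, -1], [0, 39, -3], [0, 39, -3]].
If T = a₁ ⊗ b₁ ⊗ c₁ + a₂ ⊗ b₂ ⊗ c₂ then each S_k = c₁[k]·a₁b₁ᵀ + c₂[k]·a₂b₂ᵀ. S₀ and S₁ are linearly independent, so a₁b₁ᵀ and a₂b₂ᵀ must span the same plane of matrices: they are the rank-1 matrices of the form x·S₀ + y·S₁.
The 2×2 minor of x·S₀ + y·S₁ on rows {0,1}, columns {0,1} is −156·xy + 234·y² = (-78)·(2·x − 3·y)(y), vanishing at (x:y) = (3:2) and (1:0).
M₁ = 3·S₀ + 2·S₁ = [[-24, -16, 16], [36, 24, -24], [36, 24, -24]] = (-4)·[2, -3, -3][3, 2, -2]ᵀ and M₂ = S₀ = [[-12, 18, 6], [12, -18, -6], [12, -18, -6]] = (-6)·[1, -1, -1][2, -3, -1]ᵀ, so take a₁ = [2, -3, -3], b₁ = [3, 2, -2], a₂ = [1, -1, -1], b₂ = [2, -3, -1].
Each slice is an integer combination of E₁ = a₁b₁ᵀ and E₂ = a₂b₂ᵀ: S₀ = −6·E₂, S₁ = −2·E₁ + 9·E₂, S₂ = −2·E₁ + 9·E₂; reading off coefficients, c₁ = [0, -2, -2] and c₂ = [-6, 9, 9].
Hence T = [2, -3, -3] ⊗ [3, 2, -2] ⊗ [0, -2, -2] + [1, -1, -1] ⊗ [2, -3, -1] ⊗ [-6, 9, 9], so rank(T) ≤ 2.
These bounds meet, so rank(T) = 2.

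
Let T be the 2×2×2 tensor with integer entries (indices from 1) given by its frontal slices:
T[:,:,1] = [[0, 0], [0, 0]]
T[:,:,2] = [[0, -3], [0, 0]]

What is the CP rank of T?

Lower bound: T ≠ 0 (e.g. T[1,2,2] = -3), so rank(T) ≥ 1.
Upper bound: if T = a ⊗ b ⊗ c then every fibre of T is a multiple of the corresponding factor, so read the factors off the fibres through the nonzero entry T[1,2,2] = -3.
The mode-1 fibre T[:,2,2] = [-3, 0] gives a = (1, 0) (primitive direction); the mode-2 fibre T[1,:,2] = [0, -3] gives b = (0, 1); then c[k] = T[1,2,k] / (a[1]·b[2]) = [0, -3] / 1 = (0, -3).
Expanding (1, 0) ⊗ (0, 1) ⊗ (0, -3) reproduces all 8 entries of T, so T = (1, 0) ⊗ (0, 1) ⊗ (0, -3) and rank(T) ≤ 1.
These bounds meet, so rank(T) = 1.

1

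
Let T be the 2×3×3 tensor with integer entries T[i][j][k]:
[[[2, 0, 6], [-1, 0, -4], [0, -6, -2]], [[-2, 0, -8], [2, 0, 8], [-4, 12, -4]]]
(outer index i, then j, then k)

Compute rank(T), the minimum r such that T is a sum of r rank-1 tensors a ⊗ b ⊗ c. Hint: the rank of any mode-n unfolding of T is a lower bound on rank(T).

Lower bound: the mode-2 unfolding of T (rows indexed by j, columns by (i,k) = (0,0), (0,1), (0,2), (1,0), (1,1), (1,2)) is [[2, 0, 6, -2, 0, -8], [-1, 0, -4, 2, 0, 8], [0, -6, -2, -4, 12, -4]].
There the 3×3 minor on rows j ∈ {0, 1, 2}, columns (i,k) ∈ {(0,0), (0,1), (0,2)} is det [[2, 0, 6], [-1, 0, -4], [0, -6, -2]] = -12 ≠ 0, so this unfolding has rank ≥ 3; CP rank is at least every unfolding rank, so rank(T) ≥ 3. (Flattening ranks never certify an upper bound on CP rank; for that we must actually write T with 3 rank-1 terms.)
Upper bound: T is a sum of 3 rank-1 terms, T = (1, -2) ⊗ (1, -1, -1) ⊗ (0, 2, 2) + (1, -2) ⊗ (1, -1, 2) ⊗ (1, -2, 2) + (1, 0) ⊗ (1, 0, -2) ⊗ (1, 0, 2) (written with every a and b primitive with positive leading entry and the scale carried by c; CP decompositions are not unique, and this one is verified by expanding entrywise), so rank(T) ≤ 3.
These bounds meet, so rank(T) = 3.

3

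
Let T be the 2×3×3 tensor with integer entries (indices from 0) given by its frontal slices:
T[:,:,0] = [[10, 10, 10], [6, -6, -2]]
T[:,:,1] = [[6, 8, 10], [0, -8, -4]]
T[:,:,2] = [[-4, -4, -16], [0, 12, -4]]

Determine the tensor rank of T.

Lower bound: the mode-2 unfolding of T (rows indexed by j, columns by (i,k) = (0,0), (0,1), (0,2), (1,0), (1,1), (1,2)) is [[10, 6, -4, 6, 0, 0], [10, 8, -4, -6, -8, 12], [10, 10, -16, -2, -4, -4]].
There the 3×3 minor on rows j ∈ {0, 1, 2}, columns (i,k) ∈ {(0,0), (0,1), (0,2)} is det [[10, 6, -4], [10, 8, -4], [10, 10, -16]] = -240 ≠ 0, so this unfolding has rank ≥ 3; CP rank is at least every unfolding rank, so rank(T) ≥ 3. (Flattening ranks never certify an upper bound on CP rank; for that we must actually write T with 3 rank-1 terms.)
Upper bound: T is a sum of 3 rank-1 terms, T = [1, -1] ⊗ [1, 2, 2] ⊗ [4, 4, -4] + [1, 1] ⊗ [1, 1, -1] ⊗ [2, 0, 4] + [1, 2] ⊗ [1, 0, 1] ⊗ [4, 2, -4] (written with every a and b primitive with positive leading entry and the scale carried by c; CP decompositions are not unique, and this one is verified by expanding entrywise), so rank(T) ≤ 3.
These bounds meet, so rank(T) = 3.
Check entry T[0,0,2] = -4: (1)·(1)·(-4) + (1)·(1)·(4) + (1)·(1)·(-4) = -4.

3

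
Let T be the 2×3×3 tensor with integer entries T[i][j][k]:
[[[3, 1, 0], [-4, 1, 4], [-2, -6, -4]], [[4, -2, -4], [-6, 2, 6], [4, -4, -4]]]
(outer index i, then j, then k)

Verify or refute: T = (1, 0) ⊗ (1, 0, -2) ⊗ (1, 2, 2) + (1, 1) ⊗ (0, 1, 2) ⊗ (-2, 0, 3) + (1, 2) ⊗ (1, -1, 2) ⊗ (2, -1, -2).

No

Reconstruct entry (0,1,2) from the claimed factors: Σₗ aₗ[0]bₗ[1]cₗ[2] = (1)·(0)·(2) + (1)·(1)·(3) + (1)·(-1)·(-2) = 5, but T[0,1,2] = 4. The claim is false.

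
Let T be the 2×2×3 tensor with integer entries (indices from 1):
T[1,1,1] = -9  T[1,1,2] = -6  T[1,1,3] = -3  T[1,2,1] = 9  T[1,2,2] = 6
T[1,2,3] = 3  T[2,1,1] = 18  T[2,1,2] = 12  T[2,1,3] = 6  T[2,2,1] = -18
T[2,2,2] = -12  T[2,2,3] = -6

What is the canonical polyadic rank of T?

1

Lower bound: T ≠ 0 (e.g. T[1,1,1] = -9), so rank(T) ≥ 1.
Upper bound: if T = a ⊗ b ⊗ c then every fibre of T is a multiple of the corresponding factor, so read the factors off the fibres through the nonzero entry T[1,1,1] = -9.
The mode-1 fibre T[:,1,1] = [-9, 18] gives a = [1, -2] (primitive direction); the mode-2 fibre T[1,:,1] = [-9, 9] gives b = [1, -1]; then c[k] = T[1,1,k] / (a[1]·b[1]) = [-9, -6, -3] / 1 = [-9, -6, -3].
Expanding [1, -2] ⊗ [1, -1] ⊗ [-9, -6, -3] reproduces all 12 entries of T, so T = [1, -2] ⊗ [1, -1] ⊗ [-9, -6, -3] and rank(T) ≤ 1.
These bounds meet, so rank(T) = 1.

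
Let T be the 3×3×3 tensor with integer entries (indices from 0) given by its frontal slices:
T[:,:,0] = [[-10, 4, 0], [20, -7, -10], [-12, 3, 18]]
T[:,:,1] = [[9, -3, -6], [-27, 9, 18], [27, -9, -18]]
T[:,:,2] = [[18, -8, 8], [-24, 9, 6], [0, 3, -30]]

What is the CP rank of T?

2

Lower bound: the mode-2 unfolding of T (rows indexed by j, columns by (i,k) = (0,0), (0,1), (0,2), (1,0), (1,1), (1,2), (2,0), (2,1), (2,2)) is [[-10, 9, 18, 20, -27, -24, -12, 27, 0], [4, -3, -8, -7, 9, 9, 3, -9, 3], [0, -6, 8, -10, 18, 6, 18, -18, -30]].
There the 2×2 minor on rows j ∈ {0, 1}, columns (i,k) ∈ {(0,0), (0,1)} is det [[-10, 9], [4, -3]] = -6 ≠ 0, so this unfolding has rank ≥ 2; CP rank is at least every unfolding rank, so rank(T) ≥ 2. (This is only a lower bound: in general the CP rank may exceed every unfolding rank, so we still need to exhibit 2 rank-1 terms summing to T.)
Upper bound — finding two terms. Write S_k = T[:,:,k] for the frontal slices: S₀ = [[-10, 4, 0], [20, -7, -10], [-12, 3, 18]], S₁ = [[9, -3, -6], [-27, 9, 18], [27, -9, -18]], S₂ = [[18, -8, 8], [-24, 9, 6], [0, 3, -30]].
If T = a₁ ⊗ b₁ ⊗ c₁ + a₂ ⊗ b₂ ⊗ c₂ then each S_k = c₁[k]·a₁b₁ᵀ + c₂[k]·a₂b₂ᵀ. S₀ and S₁ are linearly independent, so a₁b₁ᵀ and a₂b₂ᵀ must span the same plane of matrices: they are the rank-1 matrices of the form x·S₀ + y·S₁.
The 2×2 minor of x·S₀ + y·S₁ on rows {0,1}, columns {0,1} is −10·x² + 15·xy = (-5)·(2·x − 3·y)(x), vanishing at (x:y) = (3:2) and (0:1).
M₁ = 3·S₀ + 2·S₁ = [[-12, 6, -12], [6, -3, 6], [18, -9, 18]] = (-3)·(2, -1, -3)(2, -1, 2)ᵀ and M₂ = S₁ = [[9, -3, -6], [-27, 9, 18], [27, -9, -18]] = 3·(1, -3, 3)(3, -1, -2)ᵀ, so take a₁ = (2, -1, -3), b₁ = (2, -1, 2), a₂ = (1, -3, 3), b₂ = (3, -1, -2).
Each slice is an integer combination of E₁ = a₁b₁ᵀ and E₂ = a₂b₂ᵀ: S₀ = −E₁ − 2·E₂, S₁ = 3·E₂, S₂ = 3·E₁ + 2·E₂; reading off coefficients, c₁ = (-1, 0, 3) and c₂ = (-2, 3, 2).
Hence T = (2, -1, -3) ⊗ (2, -1, 2) ⊗ (-1, 0, 3) + (1, -3, 3) ⊗ (3, -1, -2) ⊗ (-2, 3, 2), so rank(T) ≤ 2.
These bounds meet, so rank(T) = 2.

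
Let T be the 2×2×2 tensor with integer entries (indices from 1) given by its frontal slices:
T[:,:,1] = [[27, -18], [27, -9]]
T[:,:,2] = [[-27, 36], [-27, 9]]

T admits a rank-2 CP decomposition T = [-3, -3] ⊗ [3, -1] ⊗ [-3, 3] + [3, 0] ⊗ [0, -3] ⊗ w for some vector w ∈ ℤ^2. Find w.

Subtract the known terms from T to get the rank-1 residual R = [3, 0] ⊗ [0, -3] ⊗ w, so R[i,j,k] = a[i]·b[j]·w[k]. Pick indices with nonzero a[1]·b[2] = (3)·(-3) = -9. Only the fibre through (1,2,·) is needed: R[1,2,:] = T[1,2,:] − Σₗ aₗ[1]bₗ[2]cₗ = [-18, 36] − (-3)·(-1)·[-3, 3] = [-9, 27]. Then w[k] = R[1,2,k] / -9 for each k, giving w = [-9, 27] / -9 = [1, -3].

w = [1, -3]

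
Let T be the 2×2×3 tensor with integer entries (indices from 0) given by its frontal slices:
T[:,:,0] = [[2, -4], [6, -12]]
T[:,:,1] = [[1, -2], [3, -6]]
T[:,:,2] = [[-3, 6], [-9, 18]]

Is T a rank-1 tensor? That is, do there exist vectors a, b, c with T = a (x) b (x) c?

If T = a (x) b (x) c then every fibre of T is a multiple of the corresponding factor, so read the factors off the fibres through the nonzero entry T[0,0,0] = 2.
The mode-1 fibre T[:,0,0] = [2, 6] gives a = [1, 3] (primitive direction); the mode-2 fibre T[0,:,0] = [2, -4] gives b = [1, -2]; then c[k] = T[0,0,k] / (a[0]·b[0]) = [2, 1, -3] / 1 = [2, 1, -3].
Expanding [1, 3] (x) [1, -2] (x) [2, 1, -3] reproduces all 12 entries of T, so T = [1, 3] (x) [1, -2] (x) [2, 1, -3] and rank(T) ≤ 1.
Equivalently every frontal slice T[:,:,k] is c[k] times the rank-1 matrix [1, 3] (x) [1, -2]. So T has rank 1 (it is nonzero).

Yes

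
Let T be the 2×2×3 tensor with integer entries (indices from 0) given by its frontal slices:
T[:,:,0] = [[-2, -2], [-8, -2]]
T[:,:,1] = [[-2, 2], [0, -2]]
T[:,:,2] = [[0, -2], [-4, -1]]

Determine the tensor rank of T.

Lower bound: in the mode-3 unfolding of T (rows indexed by k, columns by (i,j)) the 3×3 minor on rows k ∈ {0, 1, 2}, columns (i,j) ∈ {(0,0), (0,1), (1,1)} is det [[-2, -2, -2], [-2, 2, -2], [0, -2, -1]] = 8 ≠ 0, so that unfolding has rank ≥ 3 and hence rank(T) ≥ 3 (CP rank is at least every unfolding rank, though it can be larger).
Upper bound: T is a sum of 3 rank-1 terms, T = (0, 1) ∘ (0, 1) ∘ (-2, -2, -1) + (1, 0) ∘ (1, -1) ∘ (2, -2, 2) + (1, 2) ∘ (1, 0) ∘ (-4, 0, -2) (one valid choice — decompositions are not unique — normalised so each a, b is primitive with positive first nonzero entry; check it by expanding all entries), so rank(T) ≤ 3.
These bounds meet, so rank(T) = 3.

3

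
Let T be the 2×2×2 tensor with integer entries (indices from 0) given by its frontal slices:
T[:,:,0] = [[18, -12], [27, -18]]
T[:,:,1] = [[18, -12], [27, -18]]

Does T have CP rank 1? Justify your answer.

If T = a ⊗ b ⊗ c then every fibre of T is a multiple of the corresponding factor, so read the factors off the fibres through the nonzero entry T[0,0,0] = 18.
The mode-1 fibre T[:,0,0] = [18, 27] gives a = [2, 3] (primitive direction); the mode-2 fibre T[0,:,0] = [18, -12] gives b = [3, -2]; then c[k] = T[0,0,k] / (a[0]·b[0]) = [18, 18] / 6 = [3, 3].
Expanding [2, 3] ⊗ [3, -2] ⊗ [3, 3] reproduces all 8 entries of T, so T = [2, 3] ⊗ [3, -2] ⊗ [3, 3] and rank(T) ≤ 1.
Equivalently every frontal slice T[:,:,k] is c[k] times the rank-1 matrix [2, 3] ⊗ [3, -2]. So T has rank 1 (it is nonzero).

Yes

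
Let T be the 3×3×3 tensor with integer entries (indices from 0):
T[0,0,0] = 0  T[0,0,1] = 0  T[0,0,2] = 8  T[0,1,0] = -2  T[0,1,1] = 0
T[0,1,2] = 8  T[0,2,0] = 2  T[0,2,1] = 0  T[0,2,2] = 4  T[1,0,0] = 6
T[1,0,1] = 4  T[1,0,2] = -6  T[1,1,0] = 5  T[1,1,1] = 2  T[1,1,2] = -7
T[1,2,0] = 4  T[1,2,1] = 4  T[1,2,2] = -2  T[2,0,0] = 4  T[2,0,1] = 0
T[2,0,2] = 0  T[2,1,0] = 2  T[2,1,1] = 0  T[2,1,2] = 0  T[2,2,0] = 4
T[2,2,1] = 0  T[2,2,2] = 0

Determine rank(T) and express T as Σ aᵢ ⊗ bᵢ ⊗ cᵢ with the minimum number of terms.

rank(T) = 3

Lower bound: the mode-1 unfolding of T (rows indexed by i, columns by (j,k) = (0,0), (0,1), (0,2), (1,0), (1,1), (1,2), (2,0), (2,1), (2,2)) is [[0, 0, 8, -2, 0, 8, 2, 0, 4], [6, 4, -6, 5, 2, -7, 4, 4, -2], [4, 0, 0, 2, 0, 0, 4, 0, 0]].
There the 3×3 minor on rows i ∈ {0, 1, 2}, columns (j,k) ∈ {(0,0), (0,1), (0,2)} is det [[0, 0, 8], [6, 4, -6], [4, 0, 0]] = -128 ≠ 0, so this unfolding has rank ≥ 3; CP rank is at least every unfolding rank, so rank(T) ≥ 3. (Flattening ranks never certify an upper bound on CP rank; for that we must actually write T with 3 rank-1 terms.)
Upper bound: T is a sum of 3 rank-1 terms, T = [0, 1, 0] ⊗ [2, 1, 2] ⊗ [-1, 2, 1] + [1, -1, 0] ⊗ [2, 2, 1] ⊗ [-2, 0, 4] + [1, 1, 1] ⊗ [2, 1, 2] ⊗ [2, 0, 0] (written with every a and b primitive with positive leading entry and the scale carried by c; CP decompositions are not unique, and this one is verified by expanding entrywise), so rank(T) ≤ 3.
These bounds meet, so rank(T) = 3.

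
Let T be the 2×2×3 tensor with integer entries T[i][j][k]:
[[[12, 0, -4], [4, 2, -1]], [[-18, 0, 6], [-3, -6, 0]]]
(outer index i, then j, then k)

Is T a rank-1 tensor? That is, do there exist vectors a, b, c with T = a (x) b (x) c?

The mode-2 unfolding of T (rows indexed by j, columns by (i,k) = (0,0), (0,1), (0,2), (1,0), (1,1), (1,2)) is [[12, 0, -4, -18, 0, 6], [4, 2, -1, -3, -6, 0]].
There the 2×2 minor on rows j ∈ {0, 1}, columns (i,k) ∈ {(0,0), (0,1)} is det [[12, 0], [4, 2]] = 24 ≠ 0, so this unfolding has rank ≥ 2; CP rank is at least every unfolding rank, so rank(T) ≥ 2.
In particular rank(T) ≥ 2 > 1, so T is not rank-1.

No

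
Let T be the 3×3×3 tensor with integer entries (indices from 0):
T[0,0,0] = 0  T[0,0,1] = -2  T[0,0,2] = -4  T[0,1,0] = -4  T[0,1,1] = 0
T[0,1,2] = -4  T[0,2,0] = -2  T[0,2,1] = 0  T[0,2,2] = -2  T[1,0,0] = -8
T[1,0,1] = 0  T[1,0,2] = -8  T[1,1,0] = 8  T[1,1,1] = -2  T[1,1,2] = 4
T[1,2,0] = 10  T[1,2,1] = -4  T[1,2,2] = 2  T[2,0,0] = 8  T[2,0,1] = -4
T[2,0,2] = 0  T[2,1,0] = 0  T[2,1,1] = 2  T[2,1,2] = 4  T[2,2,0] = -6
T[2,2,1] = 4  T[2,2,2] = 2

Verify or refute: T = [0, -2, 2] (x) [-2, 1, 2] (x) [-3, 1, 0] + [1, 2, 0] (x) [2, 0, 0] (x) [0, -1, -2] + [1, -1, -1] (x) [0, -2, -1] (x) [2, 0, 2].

Reconstruct entry (1,0,0) from the claimed factors: Σₗ aₗ[1]bₗ[0]cₗ[0] = (-2)·(-2)·(-3) + (2)·(2)·(0) + (-1)·(0)·(2) = -12, but T[1,0,0] = -8. The claim is false.

No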